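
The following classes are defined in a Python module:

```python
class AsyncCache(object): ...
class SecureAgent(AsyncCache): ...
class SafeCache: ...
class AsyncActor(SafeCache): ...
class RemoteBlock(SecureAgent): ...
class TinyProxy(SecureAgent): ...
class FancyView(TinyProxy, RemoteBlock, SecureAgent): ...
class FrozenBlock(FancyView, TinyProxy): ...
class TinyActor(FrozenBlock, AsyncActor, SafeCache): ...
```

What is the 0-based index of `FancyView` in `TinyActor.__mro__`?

L[TinyActor] = TinyActor + merge(L[FrozenBlock], L[AsyncActor], L[SafeCache], [FrozenBlock AsyncActor SafeCache])
  take FrozenBlock:  [FrozenBlock FancyView TinyProxy RemoteBlock SecureAgent AsyncCache object] + [AsyncActor SafeCache object] + [SafeCache object] + [FrozenBlock AsyncActor SafeCache]
  take FancyView:  [FancyView TinyProxy RemoteBlock SecureAgent AsyncCache object] + [AsyncActor SafeCache object] + [SafeCache object] + [AsyncActor SafeCache]
  take TinyProxy:  [TinyProxy RemoteBlock SecureAgent AsyncCache object] + [AsyncActor SafeCache object] + [SafeCache object] + [AsyncActor SafeCache]
  take RemoteBlock:  [RemoteBlock SecureAgent AsyncCache object] + [AsyncActor SafeCache object] + [SafeCache object] + [AsyncActor SafeCache]
  take SecureAgent:  [SecureAgent AsyncCache object] + [AsyncActor SafeCache object] + [SafeCache object] + [AsyncActor SafeCache]
  take AsyncCache:  [AsyncCache object] + [AsyncActor SafeCache object] + [SafeCache object] + [AsyncActor SafeCache]
  take AsyncActor:  [object] + [AsyncActor SafeCache object] + [SafeCache object] + [AsyncActor SafeCache]
  take SafeCache:  [object] + [SafeCache object] + [SafeCache object] + [SafeCache]
  take object:  [object] + [object] + [object]
MRO: TinyActor FrozenBlock FancyView TinyProxy RemoteBlock SecureAgent AsyncCache AsyncActor SafeCache object
FancyView sits at index 2.

2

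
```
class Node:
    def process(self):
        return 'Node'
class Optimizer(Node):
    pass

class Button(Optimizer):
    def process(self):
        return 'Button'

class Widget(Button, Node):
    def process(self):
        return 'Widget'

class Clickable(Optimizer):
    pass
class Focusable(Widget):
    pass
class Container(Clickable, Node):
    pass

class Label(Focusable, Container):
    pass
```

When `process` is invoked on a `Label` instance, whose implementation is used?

L[Label] = Label + merge(L[Focusable], L[Container], [Focusable Container])
  take Focusable:  [Focusable Widget Button Optimizer Node object] + [Container Clickable Optimizer Node object] + [Focusable Container]
  take Widget:  [Widget Button Optimizer Node object] + [Container Clickable Optimizer Node object] + [Container]
  take Button:  [Button Optimizer Node object] + [Container Clickable Optimizer Node object] + [Container]
  take Container:  [Optimizer Node object] + [Container Clickable Optimizer Node object] + [Container]
  take Clickable:  [Optimizer Node object] + [Clickable Optimizer Node object]
  take Optimizer:  [Optimizer Node object] + [Optimizer Node object]
  take Node:  [Node object] + [Node object]
  take object:  [object] + [object]
MRO: Label Focusable Widget Button Container Clickable Optimizer Node object
process is defined in: Button, Node, Widget. First along the MRO is Widget.

Widget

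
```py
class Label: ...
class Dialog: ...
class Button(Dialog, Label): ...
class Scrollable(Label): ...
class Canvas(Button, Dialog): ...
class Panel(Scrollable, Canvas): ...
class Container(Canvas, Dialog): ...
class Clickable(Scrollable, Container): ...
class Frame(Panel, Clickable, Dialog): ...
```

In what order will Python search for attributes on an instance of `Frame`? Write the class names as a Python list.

[Frame, Panel, Clickable, Scrollable, Container, Canvas, Button, Dialog, Label, object]

L[Frame] = Frame + merge(L[Panel], L[Clickable], L[Dialog], [Panel Clickable Dialog])
  take Panel:  [Panel Scrollable Canvas Button Dialog Label object] + [Clickable Scrollable Container Canvas Button Dialog Label object] + [Dialog object] + [Panel Clickable Dialog]
  take Clickable:  [Scrollable Canvas Button Dialog Label object] + [Clickable Scrollable Container Canvas Button Dialog Label object] + [Dialog object] + [Clickable Dialog]
  take Scrollable:  [Scrollable Canvas Button Dialog Label object] + [Scrollable Container Canvas Button Dialog Label object] + [Dialog object] + [Dialog]
  take Container:  [Canvas Button Dialog Label object] + [Container Canvas Button Dialog Label object] + [Dialog object] + [Dialog]
  take Canvas:  [Canvas Button Dialog Label object] + [Canvas Button Dialog Label object] + [Dialog object] + [Dialog]
  take Button:  [Button Dialog Label object] + [Button Dialog Label object] + [Dialog object] + [Dialog]
  take Dialog:  [Dialog Label object] + [Dialog Label object] + [Dialog object] + [Dialog]
  take Label:  [Label object] + [Label object] + [object]
  take object:  [object] + [object] + [object]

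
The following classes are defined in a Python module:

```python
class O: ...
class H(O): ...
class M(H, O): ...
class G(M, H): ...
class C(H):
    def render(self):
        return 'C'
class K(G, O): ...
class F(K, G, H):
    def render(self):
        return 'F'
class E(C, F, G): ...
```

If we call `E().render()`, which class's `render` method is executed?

L[E] = E + merge(L[C], L[F], L[G], [C F G])
  take C:  [C H O object] + [F K G M H O object] + [G M H O object] + [C F G]
  take F:  [H O object] + [F K G M H O object] + [G M H O object] + [F G]
  take K:  [H O object] + [K G M H O object] + [G M H O object] + [G]
  take G:  [H O object] + [G M H O object] + [G M H O object] + [G]
  take M:  [H O object] + [M H O object] + [M H O object]
  take H:  [H O object] + [H O object] + [H O object]
  take O:  [O object] + [O object] + [O object]
  take object:  [object] + [object] + [object]
MRO: E C F K G M H O object
render is defined in: C, F. First along the MRO is C.

C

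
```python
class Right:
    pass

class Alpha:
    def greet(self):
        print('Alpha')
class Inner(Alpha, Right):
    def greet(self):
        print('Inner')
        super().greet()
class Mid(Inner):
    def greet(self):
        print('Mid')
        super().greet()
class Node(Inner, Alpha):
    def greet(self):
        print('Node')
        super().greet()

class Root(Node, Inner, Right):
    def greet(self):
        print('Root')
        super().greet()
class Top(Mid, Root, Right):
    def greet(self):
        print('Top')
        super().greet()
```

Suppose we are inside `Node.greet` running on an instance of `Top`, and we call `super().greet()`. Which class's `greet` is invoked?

L[Top] = Top + merge(L[Mid], L[Root], L[Right], [Mid Root Right])
  take Mid:  [Mid Inner Alpha Right object] + [Root Node Inner Alpha Right object] + [Right object] + [Mid Root Right]
  take Root:  [Inner Alpha Right object] + [Root Node Inner Alpha Right object] + [Right object] + [Root Right]
  take Node:  [Inner Alpha Right object] + [Node Inner Alpha Right object] + [Right object] + [Right]
  take Inner:  [Inner Alpha Right object] + [Inner Alpha Right object] + [Right object] + [Right]
  take Alpha:  [Alpha Right object] + [Alpha Right object] + [Right object] + [Right]
  take Right:  [Right object] + [Right object] + [Right object] + [Right]
  take object:  [object] + [object] + [object]
MRO: Top Mid Root Node Inner Alpha Right object
super() in Node.greet on a Top instance goes to the class after Node in Top's MRO: Inner.

Inner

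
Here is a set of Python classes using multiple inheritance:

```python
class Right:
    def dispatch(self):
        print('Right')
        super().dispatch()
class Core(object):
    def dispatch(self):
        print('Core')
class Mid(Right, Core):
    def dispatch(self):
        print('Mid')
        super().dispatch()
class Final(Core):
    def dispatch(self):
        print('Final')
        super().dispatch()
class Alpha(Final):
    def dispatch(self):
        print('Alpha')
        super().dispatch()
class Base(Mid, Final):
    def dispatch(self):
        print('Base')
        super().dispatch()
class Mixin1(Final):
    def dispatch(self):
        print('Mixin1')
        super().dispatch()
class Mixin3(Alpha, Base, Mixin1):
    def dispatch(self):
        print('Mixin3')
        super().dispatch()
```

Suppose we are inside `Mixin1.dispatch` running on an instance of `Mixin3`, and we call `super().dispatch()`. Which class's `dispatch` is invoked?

Final

L[Mixin3] = Mixin3 + merge(L[Alpha], L[Base], L[Mixin1], [Alpha Base Mixin1])
  take Alpha:  [Alpha Final Core object] + [Base Mid Right Final Core object] + [Mixin1 Final Core object] + [Alpha Base Mixin1]
  take Base:  [Final Core object] + [Base Mid Right Final Core object] + [Mixin1 Final Core object] + [Base Mixin1]
  take Mid:  [Final Core object] + [Mid Right Final Core object] + [Mixin1 Final Core object] + [Mixin1]
  take Right:  [Final Core object] + [Right Final Core object] + [Mixin1 Final Core object] + [Mixin1]
  take Mixin1:  [Final Core object] + [Final Core object] + [Mixin1 Final Core object] + [Mixin1]
  take Final:  [Final Core object] + [Final Core object] + [Final Core object]
  take Core:  [Core object] + [Core object] + [Core object]
  take object:  [object] + [object] + [object]
MRO: Mixin3 Alpha Base Mid Right Mixin1 Final Core object
super() in Mixin1.dispatch on a Mixin3 instance goes to the class after Mixin1 in Mixin3's MRO: Final.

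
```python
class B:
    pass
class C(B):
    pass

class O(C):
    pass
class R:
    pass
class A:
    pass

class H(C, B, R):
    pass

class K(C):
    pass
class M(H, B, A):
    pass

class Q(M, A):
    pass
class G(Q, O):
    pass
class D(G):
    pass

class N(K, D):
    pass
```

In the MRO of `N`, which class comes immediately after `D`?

G

L[N] = N + merge(L[K], L[D], [K D])
  take K:  [K C B object] + [D G Q M H O C B R A object] + [K D]
  take D:  [C B object] + [D G Q M H O C B R A object] + [D]
  take G:  [C B object] + [G Q M H O C B R A object]
  take Q:  [C B object] + [Q M H O C B R A object]
  take M:  [C B object] + [M H O C B R A object]
  take H:  [C B object] + [H O C B R A object]
  take O:  [C B object] + [O C B R A object]
  take C:  [C B object] + [C B R A object]
  take B:  [B object] + [B R A object]
  take R:  [object] + [R A object]
  take A:  [object] + [A object]
  take object:  [object] + [object]
MRO: N K D G Q M H O C B R A object
D is at position 2; next is G.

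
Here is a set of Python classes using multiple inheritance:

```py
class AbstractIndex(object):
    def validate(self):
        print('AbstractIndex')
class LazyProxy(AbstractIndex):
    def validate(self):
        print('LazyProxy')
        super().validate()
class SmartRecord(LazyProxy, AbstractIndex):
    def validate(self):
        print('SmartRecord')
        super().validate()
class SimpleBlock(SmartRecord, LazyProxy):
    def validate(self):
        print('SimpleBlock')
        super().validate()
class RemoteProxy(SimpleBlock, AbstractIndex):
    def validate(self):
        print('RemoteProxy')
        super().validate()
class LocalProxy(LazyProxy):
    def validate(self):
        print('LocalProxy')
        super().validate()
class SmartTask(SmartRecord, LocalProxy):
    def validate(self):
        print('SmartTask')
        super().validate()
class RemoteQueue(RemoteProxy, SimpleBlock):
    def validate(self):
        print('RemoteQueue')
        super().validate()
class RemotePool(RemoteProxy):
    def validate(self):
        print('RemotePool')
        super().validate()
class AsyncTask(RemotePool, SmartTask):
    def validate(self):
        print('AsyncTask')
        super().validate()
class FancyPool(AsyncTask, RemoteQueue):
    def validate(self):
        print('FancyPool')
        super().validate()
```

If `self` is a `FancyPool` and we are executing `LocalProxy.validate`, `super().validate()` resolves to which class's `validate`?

L[FancyPool] = FancyPool + merge(L[AsyncTask], L[RemoteQueue], [AsyncTask RemoteQueue])
  take AsyncTask:  [AsyncTask RemotePool RemoteProxy SimpleBlock SmartTask SmartRecord LocalProxy LazyProxy AbstractIndex object] + [RemoteQueue RemoteProxy SimpleBlock SmartRecord LazyProxy AbstractIndex object] + [AsyncTask RemoteQueue]
  take RemotePool:  [RemotePool RemoteProxy SimpleBlock SmartTask SmartRecord LocalProxy LazyProxy AbstractIndex object] + [RemoteQueue RemoteProxy SimpleBlock SmartRecord LazyProxy AbstractIndex object] + [RemoteQueue]
  take RemoteQueue:  [RemoteProxy SimpleBlock SmartTask SmartRecord LocalProxy LazyProxy AbstractIndex object] + [RemoteQueue RemoteProxy SimpleBlock SmartRecord LazyProxy AbstractIndex object] + [RemoteQueue]
  take RemoteProxy:  [RemoteProxy SimpleBlock SmartTask SmartRecord LocalProxy LazyProxy AbstractIndex object] + [RemoteProxy SimpleBlock SmartRecord LazyProxy AbstractIndex object]
  take SimpleBlock:  [SimpleBlock SmartTask SmartRecord LocalProxy LazyProxy AbstractIndex object] + [SimpleBlock SmartRecord LazyProxy AbstractIndex object]
  take SmartTask:  [SmartTask SmartRecord LocalProxy LazyProxy AbstractIndex object] + [SmartRecord LazyProxy AbstractIndex object]
  take SmartRecord:  [SmartRecord LocalProxy LazyProxy AbstractIndex object] + [SmartRecord LazyProxy AbstractIndex object]
  take LocalProxy:  [LocalProxy LazyProxy AbstractIndex object] + [LazyProxy AbstractIndex object]
  take LazyProxy:  [LazyProxy AbstractIndex object] + [LazyProxy AbstractIndex object]
  take AbstractIndex:  [AbstractIndex object] + [AbstractIndex object]
  take object:  [object] + [object]
MRO: FancyPool AsyncTask RemotePool RemoteQueue RemoteProxy SimpleBlock SmartTask SmartRecord LocalProxy LazyProxy AbstractIndex object
super() in LocalProxy.validate on a FancyPool instance goes to the class after LocalProxy in FancyPool's MRO: LazyProxy.

LazyProxy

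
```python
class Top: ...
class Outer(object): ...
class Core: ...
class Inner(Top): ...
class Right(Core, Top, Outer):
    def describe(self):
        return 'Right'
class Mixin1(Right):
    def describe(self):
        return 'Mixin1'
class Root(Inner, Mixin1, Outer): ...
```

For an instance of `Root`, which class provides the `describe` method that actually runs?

Mixin1

L[Root] = Root + merge(L[Inner], L[Mixin1], L[Outer], [Inner Mixin1 Outer])
  take Inner:  [Inner Top object] + [Mixin1 Right Core Top Outer object] + [Outer object] + [Inner Mixin1 Outer]
  take Mixin1:  [Top object] + [Mixin1 Right Core Top Outer object] + [Outer object] + [Mixin1 Outer]
  take Right:  [Top object] + [Right Core Top Outer object] + [Outer object] + [Outer]
  take Core:  [Top object] + [Core Top Outer object] + [Outer object] + [Outer]
  take Top:  [Top object] + [Top Outer object] + [Outer object] + [Outer]
  take Outer:  [object] + [Outer object] + [Outer object] + [Outer]
  take object:  [object] + [object] + [object]
MRO: Root Inner Mixin1 Right Core Top Outer object
describe is defined in: Mixin1, Right. First along the MRO is Mixin1.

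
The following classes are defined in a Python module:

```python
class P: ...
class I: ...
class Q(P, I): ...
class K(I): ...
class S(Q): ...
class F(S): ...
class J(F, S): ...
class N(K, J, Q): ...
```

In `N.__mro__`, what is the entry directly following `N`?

L[N] = N + merge(L[K], L[J], L[Q], [K J Q])
  take K:  [K I object] + [J F S Q P I object] + [Q P I object] + [K J Q]
  take J:  [I object] + [J F S Q P I object] + [Q P I object] + [J Q]
  take F:  [I object] + [F S Q P I object] + [Q P I object] + [Q]
  take S:  [I object] + [S Q P I object] + [Q P I object] + [Q]
  take Q:  [I object] + [Q P I object] + [Q P I object] + [Q]
  take P:  [I object] + [P I object] + [P I object]
  take I:  [I object] + [I object] + [I object]
  take object:  [object] + [object] + [object]
MRO: N K J F S Q P I object
N is at position 0; next is K.

K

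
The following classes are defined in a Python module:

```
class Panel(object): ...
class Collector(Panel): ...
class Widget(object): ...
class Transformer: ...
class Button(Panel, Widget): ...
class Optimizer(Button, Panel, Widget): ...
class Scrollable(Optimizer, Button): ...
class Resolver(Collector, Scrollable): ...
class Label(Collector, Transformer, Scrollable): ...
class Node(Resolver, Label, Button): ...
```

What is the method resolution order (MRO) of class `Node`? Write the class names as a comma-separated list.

L[Node] = Node + merge(L[Resolver], L[Label], L[Button], [Resolver Label Button])
  take Resolver:  [Resolver Collector Scrollable Optimizer Button Panel Widget object] + [Label Collector Transformer Scrollable Optimizer Button Panel Widget object] + [Button Panel Widget object] + [Resolver Label Button]
  take Label:  [Collector Scrollable Optimizer Button Panel Widget object] + [Label Collector Transformer Scrollable Optimizer Button Panel Widget object] + [Button Panel Widget object] + [Label Button]
  take Collector:  [Collector Scrollable Optimizer Button Panel Widget object] + [Collector Transformer Scrollable Optimizer Button Panel Widget object] + [Button Panel Widget object] + [Button]
  take Transformer:  [Scrollable Optimizer Button Panel Widget object] + [Transformer Scrollable Optimizer Button Panel Widget object] + [Button Panel Widget object] + [Button]
  take Scrollable:  [Scrollable Optimizer Button Panel Widget object] + [Scrollable Optimizer Button Panel Widget object] + [Button Panel Widget object] + [Button]
  take Optimizer:  [Optimizer Button Panel Widget object] + [Optimizer Button Panel Widget object] + [Button Panel Widget object] + [Button]
  take Button:  [Button Panel Widget object] + [Button Panel Widget object] + [Button Panel Widget object] + [Button]
  take Panel:  [Panel Widget object] + [Panel Widget object] + [Panel Widget object]
  take Widget:  [Widget object] + [Widget object] + [Widget object]
  take object:  [object] + [object] + [object]

Node, Resolver, Label, Collector, Transformer, Scrollable, Optimizer, Button, Panel, Widget, object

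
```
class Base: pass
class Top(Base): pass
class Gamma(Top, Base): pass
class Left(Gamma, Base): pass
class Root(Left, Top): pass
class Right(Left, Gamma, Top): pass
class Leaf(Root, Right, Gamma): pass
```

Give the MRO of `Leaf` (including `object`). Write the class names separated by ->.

Leaf -> Root -> Right -> Left -> Gamma -> Top -> Base -> object

L[Leaf] = Leaf + merge(L[Root], L[Right], L[Gamma], [Root Right Gamma])
  take Root:  [Root Left Gamma Top Base object] + [Right Left Gamma Top Base object] + [Gamma Top Base object] + [Root Right Gamma]
  take Right:  [Left Gamma Top Base object] + [Right Left Gamma Top Base object] + [Gamma Top Base object] + [Right Gamma]
  take Left:  [Left Gamma Top Base object] + [Left Gamma Top Base object] + [Gamma Top Base object] + [Gamma]
  take Gamma:  [Gamma Top Base object] + [Gamma Top Base object] + [Gamma Top Base object] + [Gamma]
  take Top:  [Top Base object] + [Top Base object] + [Top Base object]
  take Base:  [Base object] + [Base object] + [Base object]
  take object:  [object] + [object] + [object]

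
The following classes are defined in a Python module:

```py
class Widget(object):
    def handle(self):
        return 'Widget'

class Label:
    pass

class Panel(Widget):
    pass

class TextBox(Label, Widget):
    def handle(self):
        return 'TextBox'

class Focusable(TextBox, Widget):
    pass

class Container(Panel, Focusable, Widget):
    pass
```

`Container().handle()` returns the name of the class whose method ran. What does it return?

TextBox

L[Container] = Container + merge(L[Panel], L[Focusable], L[Widget], [Panel Focusable Widget])
  take Panel:  [Panel Widget object] + [Focusable TextBox Label Widget object] + [Widget object] + [Panel Focusable Widget]
  take Focusable:  [Widget object] + [Focusable TextBox Label Widget object] + [Widget object] + [Focusable Widget]
  take TextBox:  [Widget object] + [TextBox Label Widget object] + [Widget object] + [Widget]
  take Label:  [Widget object] + [Label Widget object] + [Widget object] + [Widget]
  take Widget:  [Widget object] + [Widget object] + [Widget object] + [Widget]
  take object:  [object] + [object] + [object]
MRO: Container Panel Focusable TextBox Label Widget object
handle is defined in: TextBox, Widget. First along the MRO is TextBox.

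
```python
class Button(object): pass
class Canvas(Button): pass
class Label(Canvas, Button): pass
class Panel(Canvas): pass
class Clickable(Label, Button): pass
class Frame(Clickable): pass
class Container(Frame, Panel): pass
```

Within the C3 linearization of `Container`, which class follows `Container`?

L[Container] = Container + merge(L[Frame], L[Panel], [Frame Panel])
  take Frame:  [Frame Clickable Label Canvas Button object] + [Panel Canvas Button object] + [Frame Panel]
  take Clickable:  [Clickable Label Canvas Button object] + [Panel Canvas Button object] + [Panel]
  take Label:  [Label Canvas Button object] + [Panel Canvas Button object] + [Panel]
  take Panel:  [Canvas Button object] + [Panel Canvas Button object] + [Panel]
  take Canvas:  [Canvas Button object] + [Canvas Button object]
  take Button:  [Button object] + [Button object]
  take object:  [object] + [object]
MRO: Container Frame Clickable Label Panel Canvas Button object
Container is at position 0; next is Frame.

Frame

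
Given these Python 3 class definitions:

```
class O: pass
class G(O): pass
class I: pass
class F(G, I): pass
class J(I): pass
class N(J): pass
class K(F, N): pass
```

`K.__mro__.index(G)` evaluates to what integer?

2

L[K] = K + merge(L[F], L[N], [F N])
  take F:  [F G O I object] + [N J I object] + [F N]
  take G:  [G O I object] + [N J I object] + [N]
  take O:  [O I object] + [N J I object] + [N]
  take N:  [I object] + [N J I object] + [N]
  take J:  [I object] + [J I object]
  take I:  [I object] + [I object]
  take object:  [object] + [object]
MRO: K F G O N J I object
G sits at index 2.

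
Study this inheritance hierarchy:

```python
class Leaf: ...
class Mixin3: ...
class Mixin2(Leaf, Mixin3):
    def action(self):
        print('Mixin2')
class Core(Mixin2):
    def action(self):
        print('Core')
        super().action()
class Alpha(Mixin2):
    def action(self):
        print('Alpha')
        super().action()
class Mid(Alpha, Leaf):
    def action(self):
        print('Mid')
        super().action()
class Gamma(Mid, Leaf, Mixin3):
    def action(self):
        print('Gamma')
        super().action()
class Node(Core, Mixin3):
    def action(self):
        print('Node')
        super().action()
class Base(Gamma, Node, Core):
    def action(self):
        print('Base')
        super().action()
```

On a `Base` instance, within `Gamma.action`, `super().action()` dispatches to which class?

L[Base] = Base + merge(L[Gamma], L[Node], L[Core], [Gamma Node Core])
  take Gamma:  [Gamma Mid Alpha Mixin2 Leaf Mixin3 object] + [Node Core Mixin2 Leaf Mixin3 object] + [Core Mixin2 Leaf Mixin3 object] + [Gamma Node Core]
  take Mid:  [Mid Alpha Mixin2 Leaf Mixin3 object] + [Node Core Mixin2 Leaf Mixin3 object] + [Core Mixin2 Leaf Mixin3 object] + [Node Core]
  take Alpha:  [Alpha Mixin2 Leaf Mixin3 object] + [Node Core Mixin2 Leaf Mixin3 object] + [Core Mixin2 Leaf Mixin3 object] + [Node Core]
  take Node:  [Mixin2 Leaf Mixin3 object] + [Node Core Mixin2 Leaf Mixin3 object] + [Core Mixin2 Leaf Mixin3 object] + [Node Core]
  take Core:  [Mixin2 Leaf Mixin3 object] + [Core Mixin2 Leaf Mixin3 object] + [Core Mixin2 Leaf Mixin3 object] + [Core]
  take Mixin2:  [Mixin2 Leaf Mixin3 object] + [Mixin2 Leaf Mixin3 object] + [Mixin2 Leaf Mixin3 object]
  take Leaf:  [Leaf Mixin3 object] + [Leaf Mixin3 object] + [Leaf Mixin3 object]
  take Mixin3:  [Mixin3 object] + [Mixin3 object] + [Mixin3 object]
  take object:  [object] + [object] + [object]
MRO: Base Gamma Mid Alpha Node Core Mixin2 Leaf Mixin3 object
super() in Gamma.action on a Base instance goes to the class after Gamma in Base's MRO: Mid.

Mid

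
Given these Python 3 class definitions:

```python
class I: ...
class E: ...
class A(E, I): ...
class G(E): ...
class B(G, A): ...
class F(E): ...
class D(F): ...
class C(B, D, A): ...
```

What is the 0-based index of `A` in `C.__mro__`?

L[C] = C + merge(L[B], L[D], L[A], [B D A])
  take B:  [B G A E I object] + [D F E object] + [A E I object] + [B D A]
  take G:  [G A E I object] + [D F E object] + [A E I object] + [D A]
  take D:  [A E I object] + [D F E object] + [A E I object] + [D A]
  take A:  [A E I object] + [F E object] + [A E I object] + [A]
  take F:  [E I object] + [F E object] + [E I object]
  take E:  [E I object] + [E object] + [E I object]
  take I:  [I object] + [object] + [I object]
  take object:  [object] + [object] + [object]
MRO: C B G D A F E I object
A sits at index 4.

4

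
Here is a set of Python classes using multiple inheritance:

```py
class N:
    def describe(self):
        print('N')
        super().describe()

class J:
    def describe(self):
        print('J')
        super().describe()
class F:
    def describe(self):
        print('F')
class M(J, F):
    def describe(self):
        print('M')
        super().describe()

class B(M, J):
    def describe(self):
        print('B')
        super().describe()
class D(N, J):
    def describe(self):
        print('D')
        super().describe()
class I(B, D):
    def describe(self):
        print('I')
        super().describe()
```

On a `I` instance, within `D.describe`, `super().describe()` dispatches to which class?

L[I] = I + merge(L[B], L[D], [B D])
  take B:  [B M J F object] + [D N J object] + [B D]
  take M:  [M J F object] + [D N J object] + [D]
  take D:  [J F object] + [D N J object] + [D]
  take N:  [J F object] + [N J object]
  take J:  [J F object] + [J object]
  take F:  [F object] + [object]
  take object:  [object] + [object]
MRO: I B M D N J F object
super() in D.describe on a I instance goes to the class after D in I's MRO: N.

N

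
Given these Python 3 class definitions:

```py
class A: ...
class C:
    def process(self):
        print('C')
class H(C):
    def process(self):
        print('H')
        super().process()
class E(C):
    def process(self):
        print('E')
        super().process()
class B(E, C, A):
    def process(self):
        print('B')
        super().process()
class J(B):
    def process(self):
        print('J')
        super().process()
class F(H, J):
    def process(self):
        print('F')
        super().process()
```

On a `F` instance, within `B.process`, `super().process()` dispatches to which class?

L[F] = F + merge(L[H], L[J], [H J])
  take H:  [H C object] + [J B E C A object] + [H J]
  take J:  [C object] + [J B E C A object] + [J]
  take B:  [C object] + [B E C A object]
  take E:  [C object] + [E C A object]
  take C:  [C object] + [C A object]
  take A:  [object] + [A object]
  take object:  [object] + [object]
MRO: F H J B E C A object
super() in B.process on a F instance goes to the class after B in F's MRO: E.

E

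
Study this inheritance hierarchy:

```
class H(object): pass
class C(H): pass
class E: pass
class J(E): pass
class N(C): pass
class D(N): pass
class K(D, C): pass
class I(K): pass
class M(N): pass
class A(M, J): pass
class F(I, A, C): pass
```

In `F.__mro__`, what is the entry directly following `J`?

E

L[F] = F + merge(L[I], L[A], L[C], [I A C])
  take I:  [I K D N C H object] + [A M N C H J E object] + [C H object] + [I A C]
  take K:  [K D N C H object] + [A M N C H J E object] + [C H object] + [A C]
  take D:  [D N C H object] + [A M N C H J E object] + [C H object] + [A C]
  take A:  [N C H object] + [A M N C H J E object] + [C H object] + [A C]
  take M:  [N C H object] + [M N C H J E object] + [C H object] + [C]
  take N:  [N C H object] + [N C H J E object] + [C H object] + [C]
  take C:  [C H object] + [C H J E object] + [C H object] + [C]
  take H:  [H object] + [H J E object] + [H object]
  take J:  [object] + [J E object] + [object]
  take E:  [object] + [E object] + [object]
  take object:  [object] + [object] + [object]
MRO: F I K D A M N C H J E object
J is at position 9; next is E.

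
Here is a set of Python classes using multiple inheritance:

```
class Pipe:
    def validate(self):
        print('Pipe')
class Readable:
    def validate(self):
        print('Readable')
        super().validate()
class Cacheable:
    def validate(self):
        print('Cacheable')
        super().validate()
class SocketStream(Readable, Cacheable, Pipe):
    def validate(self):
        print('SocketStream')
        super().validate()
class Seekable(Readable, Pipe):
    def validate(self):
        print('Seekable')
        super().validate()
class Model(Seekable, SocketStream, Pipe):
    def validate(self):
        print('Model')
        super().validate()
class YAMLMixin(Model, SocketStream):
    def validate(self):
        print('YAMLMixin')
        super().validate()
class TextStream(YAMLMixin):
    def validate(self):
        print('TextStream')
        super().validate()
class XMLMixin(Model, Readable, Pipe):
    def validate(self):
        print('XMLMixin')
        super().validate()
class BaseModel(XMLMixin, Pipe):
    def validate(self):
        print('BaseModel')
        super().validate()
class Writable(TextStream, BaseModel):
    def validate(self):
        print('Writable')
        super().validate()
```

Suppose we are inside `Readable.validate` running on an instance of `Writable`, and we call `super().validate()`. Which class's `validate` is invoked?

Cacheable

L[Writable] = Writable + merge(L[TextStream], L[BaseModel], [TextStream BaseModel])
  take TextStream:  [TextStream YAMLMixin Model Seekable SocketStream Readable Cacheable Pipe object] + [BaseModel XMLMixin Model Seekable SocketStream Readable Cacheable Pipe object] + [TextStream BaseModel]
  take YAMLMixin:  [YAMLMixin Model Seekable SocketStream Readable Cacheable Pipe object] + [BaseModel XMLMixin Model Seekable SocketStream Readable Cacheable Pipe object] + [BaseModel]
  take BaseModel:  [Model Seekable SocketStream Readable Cacheable Pipe object] + [BaseModel XMLMixin Model Seekable SocketStream Readable Cacheable Pipe object] + [BaseModel]
  take XMLMixin:  [Model Seekable SocketStream Readable Cacheable Pipe object] + [XMLMixin Model Seekable SocketStream Readable Cacheable Pipe object]
  take Model:  [Model Seekable SocketStream Readable Cacheable Pipe object] + [Model Seekable SocketStream Readable Cacheable Pipe object]
  take Seekable:  [Seekable SocketStream Readable Cacheable Pipe object] + [Seekable SocketStream Readable Cacheable Pipe object]
  take SocketStream:  [SocketStream Readable Cacheable Pipe object] + [SocketStream Readable Cacheable Pipe object]
  take Readable:  [Readable Cacheable Pipe object] + [Readable Cacheable Pipe object]
  take Cacheable:  [Cacheable Pipe object] + [Cacheable Pipe object]
  take Pipe:  [Pipe object] + [Pipe object]
  take object:  [object] + [object]
MRO: Writable TextStream YAMLMixin BaseModel XMLMixin Model Seekable SocketStream Readable Cacheable Pipe object
super() in Readable.validate on a Writable instance goes to the class after Readable in Writable's MRO: Cacheable.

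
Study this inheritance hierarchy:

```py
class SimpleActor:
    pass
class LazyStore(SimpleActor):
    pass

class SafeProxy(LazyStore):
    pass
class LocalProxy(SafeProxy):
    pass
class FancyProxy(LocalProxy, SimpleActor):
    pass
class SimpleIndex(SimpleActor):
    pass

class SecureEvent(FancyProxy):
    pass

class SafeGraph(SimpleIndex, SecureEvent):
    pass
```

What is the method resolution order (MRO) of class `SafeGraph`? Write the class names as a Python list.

[SafeGraph, SimpleIndex, SecureEvent, FancyProxy, LocalProxy, SafeProxy, LazyStore, SimpleActor, object]

L[SafeGraph] = SafeGraph + merge(L[SimpleIndex], L[SecureEvent], [SimpleIndex SecureEvent])
  take SimpleIndex:  [SimpleIndex SimpleActor object] + [SecureEvent FancyProxy LocalProxy SafeProxy LazyStore SimpleActor object] + [SimpleIndex SecureEvent]
  take SecureEvent:  [SimpleActor object] + [SecureEvent FancyProxy LocalProxy SafeProxy LazyStore SimpleActor object] + [SecureEvent]
  take FancyProxy:  [SimpleActor object] + [FancyProxy LocalProxy SafeProxy LazyStore SimpleActor object]
  take LocalProxy:  [SimpleActor object] + [LocalProxy SafeProxy LazyStore SimpleActor object]
  take SafeProxy:  [SimpleActor object] + [SafeProxy LazyStore SimpleActor object]
  take LazyStore:  [SimpleActor object] + [LazyStore SimpleActor object]
  take SimpleActor:  [SimpleActor object] + [SimpleActor object]
  take object:  [object] + [object]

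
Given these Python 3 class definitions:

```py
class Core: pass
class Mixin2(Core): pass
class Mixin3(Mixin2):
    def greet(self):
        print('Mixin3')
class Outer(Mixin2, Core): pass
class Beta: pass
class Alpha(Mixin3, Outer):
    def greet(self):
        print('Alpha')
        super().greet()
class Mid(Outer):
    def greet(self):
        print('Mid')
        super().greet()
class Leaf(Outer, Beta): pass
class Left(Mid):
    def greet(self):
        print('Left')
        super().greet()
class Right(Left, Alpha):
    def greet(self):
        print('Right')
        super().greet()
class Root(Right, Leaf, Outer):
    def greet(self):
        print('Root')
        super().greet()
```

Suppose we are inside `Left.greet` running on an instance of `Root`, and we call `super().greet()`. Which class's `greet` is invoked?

Mid

L[Root] = Root + merge(L[Right], L[Leaf], L[Outer], [Right Leaf Outer])
  take Right:  [Right Left Mid Alpha Mixin3 Outer Mixin2 Core object] + [Leaf Outer Mixin2 Core Beta object] + [Outer Mixin2 Core object] + [Right Leaf Outer]
  take Left:  [Left Mid Alpha Mixin3 Outer Mixin2 Core object] + [Leaf Outer Mixin2 Core Beta object] + [Outer Mixin2 Core object] + [Leaf Outer]
  take Mid:  [Mid Alpha Mixin3 Outer Mixin2 Core object] + [Leaf Outer Mixin2 Core Beta object] + [Outer Mixin2 Core object] + [Leaf Outer]
  take Alpha:  [Alpha Mixin3 Outer Mixin2 Core object] + [Leaf Outer Mixin2 Core Beta object] + [Outer Mixin2 Core object] + [Leaf Outer]
  take Mixin3:  [Mixin3 Outer Mixin2 Core object] + [Leaf Outer Mixin2 Core Beta object] + [Outer Mixin2 Core object] + [Leaf Outer]
  take Leaf:  [Outer Mixin2 Core object] + [Leaf Outer Mixin2 Core Beta object] + [Outer Mixin2 Core object] + [Leaf Outer]
  take Outer:  [Outer Mixin2 Core object] + [Outer Mixin2 Core Beta object] + [Outer Mixin2 Core object] + [Outer]
  take Mixin2:  [Mixin2 Core object] + [Mixin2 Core Beta object] + [Mixin2 Core object]
  take Core:  [Core object] + [Core Beta object] + [Core object]
  take Beta:  [object] + [Beta object] + [object]
  take object:  [object] + [object] + [object]
MRO: Root Right Left Mid Alpha Mixin3 Leaf Outer Mixin2 Core Beta object
super() in Left.greet on a Root instance goes to the class after Left in Root's MRO: Mid.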